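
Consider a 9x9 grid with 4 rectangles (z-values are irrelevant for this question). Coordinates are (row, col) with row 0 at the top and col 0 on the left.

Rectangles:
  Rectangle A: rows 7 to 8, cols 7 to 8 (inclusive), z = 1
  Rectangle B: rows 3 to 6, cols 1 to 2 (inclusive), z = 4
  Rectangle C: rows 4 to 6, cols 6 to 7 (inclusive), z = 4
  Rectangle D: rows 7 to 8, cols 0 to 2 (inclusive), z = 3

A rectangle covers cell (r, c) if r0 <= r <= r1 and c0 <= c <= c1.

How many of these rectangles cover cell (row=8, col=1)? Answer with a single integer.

Answer: 1

Derivation:
Check cell (8,1):
  A: rows 7-8 cols 7-8 -> outside (col miss)
  B: rows 3-6 cols 1-2 -> outside (row miss)
  C: rows 4-6 cols 6-7 -> outside (row miss)
  D: rows 7-8 cols 0-2 -> covers
Count covering = 1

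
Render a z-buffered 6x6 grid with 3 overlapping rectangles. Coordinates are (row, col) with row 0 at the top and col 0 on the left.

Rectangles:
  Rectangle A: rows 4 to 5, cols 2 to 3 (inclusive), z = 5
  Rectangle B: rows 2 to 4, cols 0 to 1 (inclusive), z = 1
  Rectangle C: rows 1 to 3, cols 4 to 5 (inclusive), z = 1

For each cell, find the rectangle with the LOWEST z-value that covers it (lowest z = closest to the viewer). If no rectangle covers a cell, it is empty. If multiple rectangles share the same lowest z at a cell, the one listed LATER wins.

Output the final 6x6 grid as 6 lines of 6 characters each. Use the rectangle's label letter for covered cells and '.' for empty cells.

......
....CC
BB..CC
BB..CC
BBAA..
..AA..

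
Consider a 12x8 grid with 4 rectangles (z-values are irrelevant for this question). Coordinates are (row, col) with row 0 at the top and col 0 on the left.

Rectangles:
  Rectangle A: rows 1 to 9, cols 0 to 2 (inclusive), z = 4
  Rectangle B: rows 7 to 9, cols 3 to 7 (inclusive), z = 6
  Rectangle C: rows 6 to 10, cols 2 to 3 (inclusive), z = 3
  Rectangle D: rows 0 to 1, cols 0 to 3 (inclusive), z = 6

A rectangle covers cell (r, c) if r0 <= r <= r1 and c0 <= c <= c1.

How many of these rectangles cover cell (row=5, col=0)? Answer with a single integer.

Check cell (5,0):
  A: rows 1-9 cols 0-2 -> covers
  B: rows 7-9 cols 3-7 -> outside (row miss)
  C: rows 6-10 cols 2-3 -> outside (row miss)
  D: rows 0-1 cols 0-3 -> outside (row miss)
Count covering = 1

Answer: 1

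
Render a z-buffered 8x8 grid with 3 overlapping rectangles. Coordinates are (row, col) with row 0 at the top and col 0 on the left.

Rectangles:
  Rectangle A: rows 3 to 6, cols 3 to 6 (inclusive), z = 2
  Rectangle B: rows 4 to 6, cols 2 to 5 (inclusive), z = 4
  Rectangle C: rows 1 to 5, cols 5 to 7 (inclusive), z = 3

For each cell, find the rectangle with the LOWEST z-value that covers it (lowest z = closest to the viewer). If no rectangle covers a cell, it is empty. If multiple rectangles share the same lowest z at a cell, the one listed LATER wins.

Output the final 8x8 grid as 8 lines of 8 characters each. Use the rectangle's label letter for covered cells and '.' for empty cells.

........
.....CCC
.....CCC
...AAAAC
..BAAAAC
..BAAAAC
..BAAAA.
........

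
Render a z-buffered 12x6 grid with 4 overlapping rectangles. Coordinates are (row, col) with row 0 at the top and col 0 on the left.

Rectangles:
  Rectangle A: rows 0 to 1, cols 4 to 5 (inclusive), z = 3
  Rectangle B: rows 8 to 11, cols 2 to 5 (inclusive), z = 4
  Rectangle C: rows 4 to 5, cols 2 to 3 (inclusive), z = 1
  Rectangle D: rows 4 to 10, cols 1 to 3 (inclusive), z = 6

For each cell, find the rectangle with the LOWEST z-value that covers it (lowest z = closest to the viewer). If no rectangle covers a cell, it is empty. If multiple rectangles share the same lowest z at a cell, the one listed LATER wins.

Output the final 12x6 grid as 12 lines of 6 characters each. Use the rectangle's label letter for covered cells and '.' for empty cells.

....AA
....AA
......
......
.DCC..
.DCC..
.DDD..
.DDD..
.DBBBB
.DBBBB
.DBBBB
..BBBB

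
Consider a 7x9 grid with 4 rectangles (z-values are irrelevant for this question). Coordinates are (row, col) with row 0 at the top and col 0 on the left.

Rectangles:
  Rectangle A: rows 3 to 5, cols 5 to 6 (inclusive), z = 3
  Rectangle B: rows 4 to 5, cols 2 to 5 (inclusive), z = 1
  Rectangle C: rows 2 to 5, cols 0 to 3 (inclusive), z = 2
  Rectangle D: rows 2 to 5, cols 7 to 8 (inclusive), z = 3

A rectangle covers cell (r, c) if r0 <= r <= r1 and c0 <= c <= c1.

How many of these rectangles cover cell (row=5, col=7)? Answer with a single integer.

Answer: 1

Derivation:
Check cell (5,7):
  A: rows 3-5 cols 5-6 -> outside (col miss)
  B: rows 4-5 cols 2-5 -> outside (col miss)
  C: rows 2-5 cols 0-3 -> outside (col miss)
  D: rows 2-5 cols 7-8 -> covers
Count covering = 1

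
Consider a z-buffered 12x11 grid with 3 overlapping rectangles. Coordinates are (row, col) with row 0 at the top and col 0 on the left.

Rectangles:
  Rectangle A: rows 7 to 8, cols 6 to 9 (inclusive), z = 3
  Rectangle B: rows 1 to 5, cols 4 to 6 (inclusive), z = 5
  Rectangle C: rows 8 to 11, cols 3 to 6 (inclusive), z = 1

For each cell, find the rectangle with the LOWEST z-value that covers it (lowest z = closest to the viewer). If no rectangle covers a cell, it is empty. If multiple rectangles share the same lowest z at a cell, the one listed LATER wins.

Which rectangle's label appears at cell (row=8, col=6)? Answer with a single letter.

Answer: C

Derivation:
Check cell (8,6):
  A: rows 7-8 cols 6-9 z=3 -> covers; best now A (z=3)
  B: rows 1-5 cols 4-6 -> outside (row miss)
  C: rows 8-11 cols 3-6 z=1 -> covers; best now C (z=1)
Winner: C at z=1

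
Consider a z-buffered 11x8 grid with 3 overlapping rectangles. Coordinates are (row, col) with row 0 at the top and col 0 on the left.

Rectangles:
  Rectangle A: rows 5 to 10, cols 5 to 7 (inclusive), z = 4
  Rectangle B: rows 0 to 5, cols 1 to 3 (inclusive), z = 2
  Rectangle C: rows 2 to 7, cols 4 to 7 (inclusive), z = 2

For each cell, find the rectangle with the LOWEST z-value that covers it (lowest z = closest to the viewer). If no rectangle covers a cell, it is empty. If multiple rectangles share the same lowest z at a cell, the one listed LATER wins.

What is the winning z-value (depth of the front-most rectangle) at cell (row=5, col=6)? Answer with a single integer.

Answer: 2

Derivation:
Check cell (5,6):
  A: rows 5-10 cols 5-7 z=4 -> covers; best now A (z=4)
  B: rows 0-5 cols 1-3 -> outside (col miss)
  C: rows 2-7 cols 4-7 z=2 -> covers; best now C (z=2)
Winner: C at z=2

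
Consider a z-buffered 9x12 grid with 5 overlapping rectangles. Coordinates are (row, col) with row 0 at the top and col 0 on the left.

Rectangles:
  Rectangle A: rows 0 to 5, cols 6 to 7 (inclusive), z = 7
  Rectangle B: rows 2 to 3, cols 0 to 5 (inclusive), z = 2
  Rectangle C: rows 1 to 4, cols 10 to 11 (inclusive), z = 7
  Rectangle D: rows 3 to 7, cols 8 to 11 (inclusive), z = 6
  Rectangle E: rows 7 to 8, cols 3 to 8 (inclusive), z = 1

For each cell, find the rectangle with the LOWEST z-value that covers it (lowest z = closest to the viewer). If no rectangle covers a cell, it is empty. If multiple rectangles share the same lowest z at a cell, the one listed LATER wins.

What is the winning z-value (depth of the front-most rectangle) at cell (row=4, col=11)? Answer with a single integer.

Check cell (4,11):
  A: rows 0-5 cols 6-7 -> outside (col miss)
  B: rows 2-3 cols 0-5 -> outside (row miss)
  C: rows 1-4 cols 10-11 z=7 -> covers; best now C (z=7)
  D: rows 3-7 cols 8-11 z=6 -> covers; best now D (z=6)
  E: rows 7-8 cols 3-8 -> outside (row miss)
Winner: D at z=6

Answer: 6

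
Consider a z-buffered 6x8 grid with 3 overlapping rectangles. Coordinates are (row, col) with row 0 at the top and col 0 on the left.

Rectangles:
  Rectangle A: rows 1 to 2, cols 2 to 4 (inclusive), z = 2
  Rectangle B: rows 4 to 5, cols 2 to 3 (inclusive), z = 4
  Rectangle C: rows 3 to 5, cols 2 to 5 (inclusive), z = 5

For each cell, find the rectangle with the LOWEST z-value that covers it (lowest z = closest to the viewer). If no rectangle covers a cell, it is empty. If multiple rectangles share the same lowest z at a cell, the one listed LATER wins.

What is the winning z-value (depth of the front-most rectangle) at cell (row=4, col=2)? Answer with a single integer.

Answer: 4

Derivation:
Check cell (4,2):
  A: rows 1-2 cols 2-4 -> outside (row miss)
  B: rows 4-5 cols 2-3 z=4 -> covers; best now B (z=4)
  C: rows 3-5 cols 2-5 z=5 -> covers; best now B (z=4)
Winner: B at z=4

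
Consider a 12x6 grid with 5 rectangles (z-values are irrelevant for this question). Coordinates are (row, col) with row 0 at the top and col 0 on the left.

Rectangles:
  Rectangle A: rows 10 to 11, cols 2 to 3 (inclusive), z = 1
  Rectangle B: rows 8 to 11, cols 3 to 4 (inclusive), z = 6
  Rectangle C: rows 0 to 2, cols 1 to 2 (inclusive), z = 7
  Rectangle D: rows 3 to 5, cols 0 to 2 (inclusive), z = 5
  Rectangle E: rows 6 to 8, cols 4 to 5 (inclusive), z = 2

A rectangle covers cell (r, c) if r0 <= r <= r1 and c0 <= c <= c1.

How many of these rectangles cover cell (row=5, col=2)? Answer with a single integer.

Answer: 1

Derivation:
Check cell (5,2):
  A: rows 10-11 cols 2-3 -> outside (row miss)
  B: rows 8-11 cols 3-4 -> outside (row miss)
  C: rows 0-2 cols 1-2 -> outside (row miss)
  D: rows 3-5 cols 0-2 -> covers
  E: rows 6-8 cols 4-5 -> outside (row miss)
Count covering = 1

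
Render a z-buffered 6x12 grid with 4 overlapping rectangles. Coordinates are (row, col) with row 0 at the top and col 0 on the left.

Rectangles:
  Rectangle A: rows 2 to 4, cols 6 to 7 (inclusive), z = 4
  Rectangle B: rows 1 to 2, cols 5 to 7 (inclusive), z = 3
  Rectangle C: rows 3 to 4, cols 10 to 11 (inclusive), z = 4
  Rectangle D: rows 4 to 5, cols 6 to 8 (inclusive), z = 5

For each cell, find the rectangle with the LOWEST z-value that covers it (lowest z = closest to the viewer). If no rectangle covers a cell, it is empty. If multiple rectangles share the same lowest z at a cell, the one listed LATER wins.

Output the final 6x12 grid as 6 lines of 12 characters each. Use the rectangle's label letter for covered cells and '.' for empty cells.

............
.....BBB....
.....BBB....
......AA..CC
......AAD.CC
......DDD...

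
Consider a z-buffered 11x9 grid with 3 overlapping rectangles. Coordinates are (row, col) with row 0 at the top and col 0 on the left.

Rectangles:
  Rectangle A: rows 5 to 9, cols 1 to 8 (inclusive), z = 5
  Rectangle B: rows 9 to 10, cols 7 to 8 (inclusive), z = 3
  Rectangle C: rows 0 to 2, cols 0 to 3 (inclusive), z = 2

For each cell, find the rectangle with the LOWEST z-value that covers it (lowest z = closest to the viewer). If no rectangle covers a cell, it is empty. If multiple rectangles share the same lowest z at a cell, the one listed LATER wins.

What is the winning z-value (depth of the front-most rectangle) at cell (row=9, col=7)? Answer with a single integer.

Answer: 3

Derivation:
Check cell (9,7):
  A: rows 5-9 cols 1-8 z=5 -> covers; best now A (z=5)
  B: rows 9-10 cols 7-8 z=3 -> covers; best now B (z=3)
  C: rows 0-2 cols 0-3 -> outside (row miss)
Winner: B at z=3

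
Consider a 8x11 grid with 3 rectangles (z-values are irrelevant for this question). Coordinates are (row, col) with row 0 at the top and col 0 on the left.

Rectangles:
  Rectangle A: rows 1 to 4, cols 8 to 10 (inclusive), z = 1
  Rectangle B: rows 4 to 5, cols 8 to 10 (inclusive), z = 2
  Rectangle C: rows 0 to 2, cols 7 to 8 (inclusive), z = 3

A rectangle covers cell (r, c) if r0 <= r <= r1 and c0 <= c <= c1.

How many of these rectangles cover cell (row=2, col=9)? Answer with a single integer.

Check cell (2,9):
  A: rows 1-4 cols 8-10 -> covers
  B: rows 4-5 cols 8-10 -> outside (row miss)
  C: rows 0-2 cols 7-8 -> outside (col miss)
Count covering = 1

Answer: 1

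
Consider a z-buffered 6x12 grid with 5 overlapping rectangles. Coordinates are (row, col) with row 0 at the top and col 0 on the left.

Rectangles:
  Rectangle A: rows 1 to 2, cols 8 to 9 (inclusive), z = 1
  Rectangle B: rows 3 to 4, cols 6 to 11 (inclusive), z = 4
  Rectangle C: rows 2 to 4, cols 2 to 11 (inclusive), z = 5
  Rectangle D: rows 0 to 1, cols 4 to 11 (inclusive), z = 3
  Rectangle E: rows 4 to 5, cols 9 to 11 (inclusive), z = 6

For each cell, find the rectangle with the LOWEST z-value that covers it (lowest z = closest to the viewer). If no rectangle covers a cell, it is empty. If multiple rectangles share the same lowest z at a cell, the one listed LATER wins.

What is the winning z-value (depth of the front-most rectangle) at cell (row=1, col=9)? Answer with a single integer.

Answer: 1

Derivation:
Check cell (1,9):
  A: rows 1-2 cols 8-9 z=1 -> covers; best now A (z=1)
  B: rows 3-4 cols 6-11 -> outside (row miss)
  C: rows 2-4 cols 2-11 -> outside (row miss)
  D: rows 0-1 cols 4-11 z=3 -> covers; best now A (z=1)
  E: rows 4-5 cols 9-11 -> outside (row miss)
Winner: A at z=1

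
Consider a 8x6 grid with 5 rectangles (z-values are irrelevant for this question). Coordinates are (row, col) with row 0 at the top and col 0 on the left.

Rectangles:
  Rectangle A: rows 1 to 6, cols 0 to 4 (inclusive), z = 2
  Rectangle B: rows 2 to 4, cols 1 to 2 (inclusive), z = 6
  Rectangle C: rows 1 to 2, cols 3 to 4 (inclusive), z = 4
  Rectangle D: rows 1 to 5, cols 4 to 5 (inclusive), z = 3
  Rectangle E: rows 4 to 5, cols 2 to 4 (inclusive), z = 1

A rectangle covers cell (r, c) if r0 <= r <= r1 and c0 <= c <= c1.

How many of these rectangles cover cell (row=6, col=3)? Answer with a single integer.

Answer: 1

Derivation:
Check cell (6,3):
  A: rows 1-6 cols 0-4 -> covers
  B: rows 2-4 cols 1-2 -> outside (row miss)
  C: rows 1-2 cols 3-4 -> outside (row miss)
  D: rows 1-5 cols 4-5 -> outside (row miss)
  E: rows 4-5 cols 2-4 -> outside (row miss)
Count covering = 1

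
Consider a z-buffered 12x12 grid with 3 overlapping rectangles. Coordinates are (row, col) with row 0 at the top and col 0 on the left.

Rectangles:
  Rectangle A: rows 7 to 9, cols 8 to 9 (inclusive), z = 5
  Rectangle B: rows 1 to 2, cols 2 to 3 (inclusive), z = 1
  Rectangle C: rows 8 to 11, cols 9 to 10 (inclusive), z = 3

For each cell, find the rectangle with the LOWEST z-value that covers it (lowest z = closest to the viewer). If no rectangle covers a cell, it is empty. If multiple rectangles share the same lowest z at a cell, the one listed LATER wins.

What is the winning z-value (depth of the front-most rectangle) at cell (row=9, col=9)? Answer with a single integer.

Answer: 3

Derivation:
Check cell (9,9):
  A: rows 7-9 cols 8-9 z=5 -> covers; best now A (z=5)
  B: rows 1-2 cols 2-3 -> outside (row miss)
  C: rows 8-11 cols 9-10 z=3 -> covers; best now C (z=3)
Winner: C at z=3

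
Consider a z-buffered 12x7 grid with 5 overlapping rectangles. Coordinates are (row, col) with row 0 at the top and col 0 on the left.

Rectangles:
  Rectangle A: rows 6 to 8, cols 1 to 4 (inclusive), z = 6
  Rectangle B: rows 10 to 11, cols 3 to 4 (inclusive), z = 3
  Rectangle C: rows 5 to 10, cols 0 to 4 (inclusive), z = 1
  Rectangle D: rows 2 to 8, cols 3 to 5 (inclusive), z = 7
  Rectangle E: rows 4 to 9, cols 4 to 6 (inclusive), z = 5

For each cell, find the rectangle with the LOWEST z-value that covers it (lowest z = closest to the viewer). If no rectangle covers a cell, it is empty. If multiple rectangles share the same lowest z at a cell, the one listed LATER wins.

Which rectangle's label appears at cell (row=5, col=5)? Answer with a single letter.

Answer: E

Derivation:
Check cell (5,5):
  A: rows 6-8 cols 1-4 -> outside (row miss)
  B: rows 10-11 cols 3-4 -> outside (row miss)
  C: rows 5-10 cols 0-4 -> outside (col miss)
  D: rows 2-8 cols 3-5 z=7 -> covers; best now D (z=7)
  E: rows 4-9 cols 4-6 z=5 -> covers; best now E (z=5)
Winner: E at z=5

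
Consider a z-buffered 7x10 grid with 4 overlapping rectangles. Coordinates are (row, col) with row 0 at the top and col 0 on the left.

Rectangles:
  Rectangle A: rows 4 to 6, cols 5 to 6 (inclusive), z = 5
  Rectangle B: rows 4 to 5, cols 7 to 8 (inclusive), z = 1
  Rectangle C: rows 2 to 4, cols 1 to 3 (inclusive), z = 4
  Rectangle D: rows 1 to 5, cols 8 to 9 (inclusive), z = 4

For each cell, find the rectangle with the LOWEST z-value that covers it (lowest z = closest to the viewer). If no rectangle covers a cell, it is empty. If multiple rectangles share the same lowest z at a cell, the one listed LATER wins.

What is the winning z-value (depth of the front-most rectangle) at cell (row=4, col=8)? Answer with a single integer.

Check cell (4,8):
  A: rows 4-6 cols 5-6 -> outside (col miss)
  B: rows 4-5 cols 7-8 z=1 -> covers; best now B (z=1)
  C: rows 2-4 cols 1-3 -> outside (col miss)
  D: rows 1-5 cols 8-9 z=4 -> covers; best now B (z=1)
Winner: B at z=1

Answer: 1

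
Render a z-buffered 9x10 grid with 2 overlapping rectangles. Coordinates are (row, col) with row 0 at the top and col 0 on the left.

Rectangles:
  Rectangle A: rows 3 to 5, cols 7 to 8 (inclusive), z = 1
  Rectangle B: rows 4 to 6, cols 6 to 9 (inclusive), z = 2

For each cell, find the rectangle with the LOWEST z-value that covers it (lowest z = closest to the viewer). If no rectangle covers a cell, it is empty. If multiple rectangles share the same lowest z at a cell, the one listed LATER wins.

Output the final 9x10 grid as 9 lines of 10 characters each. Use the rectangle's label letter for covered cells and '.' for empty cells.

..........
..........
..........
.......AA.
......BAAB
......BAAB
......BBBB
..........
..........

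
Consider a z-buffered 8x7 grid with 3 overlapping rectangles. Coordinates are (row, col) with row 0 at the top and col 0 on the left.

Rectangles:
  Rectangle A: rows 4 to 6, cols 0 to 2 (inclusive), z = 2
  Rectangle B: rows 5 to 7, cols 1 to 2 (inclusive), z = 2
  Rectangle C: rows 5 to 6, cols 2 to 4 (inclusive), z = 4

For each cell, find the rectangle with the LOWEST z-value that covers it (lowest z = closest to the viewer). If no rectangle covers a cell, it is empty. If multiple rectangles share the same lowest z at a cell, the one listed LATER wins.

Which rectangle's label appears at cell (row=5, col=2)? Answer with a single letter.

Check cell (5,2):
  A: rows 4-6 cols 0-2 z=2 -> covers; best now A (z=2)
  B: rows 5-7 cols 1-2 z=2 -> covers; best now B (z=2)
  C: rows 5-6 cols 2-4 z=4 -> covers; best now B (z=2)
Winner: B at z=2

Answer: B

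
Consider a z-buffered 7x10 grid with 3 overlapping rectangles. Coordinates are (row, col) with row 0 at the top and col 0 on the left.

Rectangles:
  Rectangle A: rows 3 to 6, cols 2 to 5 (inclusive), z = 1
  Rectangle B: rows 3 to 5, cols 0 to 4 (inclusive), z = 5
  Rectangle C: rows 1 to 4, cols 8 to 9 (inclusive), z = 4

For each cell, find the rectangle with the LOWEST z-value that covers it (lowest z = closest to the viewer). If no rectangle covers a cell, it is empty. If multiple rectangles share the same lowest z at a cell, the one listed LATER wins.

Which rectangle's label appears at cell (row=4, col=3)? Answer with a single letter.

Answer: A

Derivation:
Check cell (4,3):
  A: rows 3-6 cols 2-5 z=1 -> covers; best now A (z=1)
  B: rows 3-5 cols 0-4 z=5 -> covers; best now A (z=1)
  C: rows 1-4 cols 8-9 -> outside (col miss)
Winner: A at z=1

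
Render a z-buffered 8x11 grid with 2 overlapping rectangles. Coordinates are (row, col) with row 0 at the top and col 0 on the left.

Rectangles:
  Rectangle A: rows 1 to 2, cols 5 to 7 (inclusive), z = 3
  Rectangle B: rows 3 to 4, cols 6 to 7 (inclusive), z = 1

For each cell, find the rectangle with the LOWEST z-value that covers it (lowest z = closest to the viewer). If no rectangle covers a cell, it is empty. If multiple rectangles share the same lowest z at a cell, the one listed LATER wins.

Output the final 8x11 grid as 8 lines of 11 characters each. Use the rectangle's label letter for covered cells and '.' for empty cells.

...........
.....AAA...
.....AAA...
......BB...
......BB...
...........
...........
...........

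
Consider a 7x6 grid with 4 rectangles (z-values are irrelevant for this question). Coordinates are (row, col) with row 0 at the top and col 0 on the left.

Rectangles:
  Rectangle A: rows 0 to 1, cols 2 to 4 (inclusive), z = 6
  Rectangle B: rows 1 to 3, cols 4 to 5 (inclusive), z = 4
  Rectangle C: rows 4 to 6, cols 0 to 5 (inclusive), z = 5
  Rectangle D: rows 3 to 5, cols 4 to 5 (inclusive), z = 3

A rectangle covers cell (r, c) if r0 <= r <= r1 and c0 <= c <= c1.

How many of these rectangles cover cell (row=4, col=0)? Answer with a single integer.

Check cell (4,0):
  A: rows 0-1 cols 2-4 -> outside (row miss)
  B: rows 1-3 cols 4-5 -> outside (row miss)
  C: rows 4-6 cols 0-5 -> covers
  D: rows 3-5 cols 4-5 -> outside (col miss)
Count covering = 1

Answer: 1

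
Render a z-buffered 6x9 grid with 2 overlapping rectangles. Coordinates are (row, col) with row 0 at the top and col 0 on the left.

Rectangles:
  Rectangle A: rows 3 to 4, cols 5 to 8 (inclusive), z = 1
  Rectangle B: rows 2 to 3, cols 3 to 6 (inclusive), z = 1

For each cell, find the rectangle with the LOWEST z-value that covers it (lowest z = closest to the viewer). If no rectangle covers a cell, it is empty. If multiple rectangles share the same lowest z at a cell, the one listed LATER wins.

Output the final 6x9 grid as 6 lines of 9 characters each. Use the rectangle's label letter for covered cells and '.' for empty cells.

.........
.........
...BBBB..
...BBBBAA
.....AAAA
.........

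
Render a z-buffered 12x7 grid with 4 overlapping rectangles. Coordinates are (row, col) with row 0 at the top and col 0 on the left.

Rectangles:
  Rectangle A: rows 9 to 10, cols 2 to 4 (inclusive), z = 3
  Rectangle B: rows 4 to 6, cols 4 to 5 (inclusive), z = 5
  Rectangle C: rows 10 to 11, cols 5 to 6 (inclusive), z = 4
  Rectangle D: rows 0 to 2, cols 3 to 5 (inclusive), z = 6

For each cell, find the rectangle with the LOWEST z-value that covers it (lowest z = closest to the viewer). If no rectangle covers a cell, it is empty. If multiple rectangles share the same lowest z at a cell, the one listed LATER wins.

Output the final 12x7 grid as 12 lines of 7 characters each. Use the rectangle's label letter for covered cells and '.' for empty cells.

...DDD.
...DDD.
...DDD.
.......
....BB.
....BB.
....BB.
.......
.......
..AAA..
..AAACC
.....CC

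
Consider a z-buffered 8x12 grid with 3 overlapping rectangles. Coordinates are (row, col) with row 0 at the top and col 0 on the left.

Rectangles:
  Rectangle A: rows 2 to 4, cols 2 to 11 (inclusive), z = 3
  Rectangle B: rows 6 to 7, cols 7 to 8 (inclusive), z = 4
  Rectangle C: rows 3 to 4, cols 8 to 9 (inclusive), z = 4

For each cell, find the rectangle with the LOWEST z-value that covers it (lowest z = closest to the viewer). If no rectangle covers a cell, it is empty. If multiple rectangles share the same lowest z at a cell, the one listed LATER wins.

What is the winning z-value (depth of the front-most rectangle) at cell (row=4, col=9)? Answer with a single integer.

Check cell (4,9):
  A: rows 2-4 cols 2-11 z=3 -> covers; best now A (z=3)
  B: rows 6-7 cols 7-8 -> outside (row miss)
  C: rows 3-4 cols 8-9 z=4 -> covers; best now A (z=3)
Winner: A at z=3

Answer: 3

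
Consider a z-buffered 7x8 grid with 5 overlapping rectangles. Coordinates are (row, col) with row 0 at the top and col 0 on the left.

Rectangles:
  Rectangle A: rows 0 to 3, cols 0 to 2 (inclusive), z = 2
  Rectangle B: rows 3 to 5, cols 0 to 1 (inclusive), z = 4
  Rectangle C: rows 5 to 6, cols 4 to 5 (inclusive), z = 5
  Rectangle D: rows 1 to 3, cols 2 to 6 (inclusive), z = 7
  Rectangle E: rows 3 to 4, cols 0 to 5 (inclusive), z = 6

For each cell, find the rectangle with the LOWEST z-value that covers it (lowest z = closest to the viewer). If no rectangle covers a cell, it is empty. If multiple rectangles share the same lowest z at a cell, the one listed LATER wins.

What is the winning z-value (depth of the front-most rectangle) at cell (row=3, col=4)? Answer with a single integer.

Check cell (3,4):
  A: rows 0-3 cols 0-2 -> outside (col miss)
  B: rows 3-5 cols 0-1 -> outside (col miss)
  C: rows 5-6 cols 4-5 -> outside (row miss)
  D: rows 1-3 cols 2-6 z=7 -> covers; best now D (z=7)
  E: rows 3-4 cols 0-5 z=6 -> covers; best now E (z=6)
Winner: E at z=6

Answer: 6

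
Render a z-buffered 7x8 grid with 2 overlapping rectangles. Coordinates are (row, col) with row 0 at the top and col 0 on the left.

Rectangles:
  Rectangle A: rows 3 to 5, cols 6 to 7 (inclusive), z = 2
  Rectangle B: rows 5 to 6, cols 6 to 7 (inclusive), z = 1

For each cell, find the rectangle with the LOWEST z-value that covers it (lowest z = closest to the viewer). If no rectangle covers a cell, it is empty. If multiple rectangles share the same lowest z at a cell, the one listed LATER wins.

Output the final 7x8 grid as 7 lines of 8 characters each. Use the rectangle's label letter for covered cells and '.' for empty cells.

........
........
........
......AA
......AA
......BB
......BB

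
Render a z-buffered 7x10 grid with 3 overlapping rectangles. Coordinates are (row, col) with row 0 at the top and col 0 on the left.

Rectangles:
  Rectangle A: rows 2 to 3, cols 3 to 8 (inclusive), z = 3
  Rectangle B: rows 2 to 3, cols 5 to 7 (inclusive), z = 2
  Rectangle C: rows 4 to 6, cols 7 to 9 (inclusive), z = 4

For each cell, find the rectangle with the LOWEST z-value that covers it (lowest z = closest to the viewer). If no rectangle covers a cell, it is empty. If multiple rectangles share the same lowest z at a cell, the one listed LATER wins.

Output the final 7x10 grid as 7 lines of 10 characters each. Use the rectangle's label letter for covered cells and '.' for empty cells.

..........
..........
...AABBBA.
...AABBBA.
.......CCC
.......CCC
.......CCC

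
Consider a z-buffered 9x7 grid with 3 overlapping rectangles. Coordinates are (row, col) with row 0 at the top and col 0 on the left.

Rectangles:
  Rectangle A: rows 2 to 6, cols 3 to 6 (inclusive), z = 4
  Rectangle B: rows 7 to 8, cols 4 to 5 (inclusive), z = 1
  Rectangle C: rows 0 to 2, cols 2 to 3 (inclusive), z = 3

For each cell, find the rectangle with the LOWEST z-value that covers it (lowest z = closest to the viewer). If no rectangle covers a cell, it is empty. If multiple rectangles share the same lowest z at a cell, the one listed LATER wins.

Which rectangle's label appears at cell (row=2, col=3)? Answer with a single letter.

Answer: C

Derivation:
Check cell (2,3):
  A: rows 2-6 cols 3-6 z=4 -> covers; best now A (z=4)
  B: rows 7-8 cols 4-5 -> outside (row miss)
  C: rows 0-2 cols 2-3 z=3 -> covers; best now C (z=3)
Winner: C at z=3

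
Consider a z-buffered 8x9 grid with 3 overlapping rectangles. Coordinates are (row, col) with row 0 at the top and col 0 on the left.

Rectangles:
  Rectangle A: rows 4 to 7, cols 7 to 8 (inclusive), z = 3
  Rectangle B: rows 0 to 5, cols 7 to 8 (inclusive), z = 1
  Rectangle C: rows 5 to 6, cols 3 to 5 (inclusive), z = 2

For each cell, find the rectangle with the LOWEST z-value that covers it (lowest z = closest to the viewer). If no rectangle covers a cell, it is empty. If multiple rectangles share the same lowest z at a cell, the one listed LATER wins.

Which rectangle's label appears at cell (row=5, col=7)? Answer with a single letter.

Check cell (5,7):
  A: rows 4-7 cols 7-8 z=3 -> covers; best now A (z=3)
  B: rows 0-5 cols 7-8 z=1 -> covers; best now B (z=1)
  C: rows 5-6 cols 3-5 -> outside (col miss)
Winner: B at z=1

Answer: B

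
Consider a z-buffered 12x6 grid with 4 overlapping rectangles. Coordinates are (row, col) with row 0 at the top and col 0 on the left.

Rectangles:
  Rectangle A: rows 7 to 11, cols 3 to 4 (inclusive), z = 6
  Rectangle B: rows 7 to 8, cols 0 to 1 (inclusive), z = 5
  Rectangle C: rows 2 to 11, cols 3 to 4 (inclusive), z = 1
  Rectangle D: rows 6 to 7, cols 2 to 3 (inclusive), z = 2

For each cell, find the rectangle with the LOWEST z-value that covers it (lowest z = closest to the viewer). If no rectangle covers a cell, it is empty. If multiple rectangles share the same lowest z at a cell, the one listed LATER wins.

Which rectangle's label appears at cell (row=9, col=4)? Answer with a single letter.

Check cell (9,4):
  A: rows 7-11 cols 3-4 z=6 -> covers; best now A (z=6)
  B: rows 7-8 cols 0-1 -> outside (row miss)
  C: rows 2-11 cols 3-4 z=1 -> covers; best now C (z=1)
  D: rows 6-7 cols 2-3 -> outside (row miss)
Winner: C at z=1

Answer: C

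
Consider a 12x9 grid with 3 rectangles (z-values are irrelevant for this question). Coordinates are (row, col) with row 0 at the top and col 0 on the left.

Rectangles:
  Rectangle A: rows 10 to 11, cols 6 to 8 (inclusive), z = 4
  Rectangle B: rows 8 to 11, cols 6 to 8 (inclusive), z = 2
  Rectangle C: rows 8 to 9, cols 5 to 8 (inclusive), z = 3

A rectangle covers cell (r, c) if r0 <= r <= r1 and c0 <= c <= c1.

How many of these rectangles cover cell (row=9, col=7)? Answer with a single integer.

Answer: 2

Derivation:
Check cell (9,7):
  A: rows 10-11 cols 6-8 -> outside (row miss)
  B: rows 8-11 cols 6-8 -> covers
  C: rows 8-9 cols 5-8 -> covers
Count covering = 2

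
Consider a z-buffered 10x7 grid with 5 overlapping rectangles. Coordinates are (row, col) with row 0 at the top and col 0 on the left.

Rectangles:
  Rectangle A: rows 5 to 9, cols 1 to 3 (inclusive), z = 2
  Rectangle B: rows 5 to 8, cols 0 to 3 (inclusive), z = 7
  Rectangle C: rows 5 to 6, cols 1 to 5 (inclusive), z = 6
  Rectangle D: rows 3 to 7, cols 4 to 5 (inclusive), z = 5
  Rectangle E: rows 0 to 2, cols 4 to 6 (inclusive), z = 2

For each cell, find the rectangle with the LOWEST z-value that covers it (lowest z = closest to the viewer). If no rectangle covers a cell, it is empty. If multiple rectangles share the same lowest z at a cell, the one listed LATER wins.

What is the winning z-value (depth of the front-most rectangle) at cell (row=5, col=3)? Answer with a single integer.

Check cell (5,3):
  A: rows 5-9 cols 1-3 z=2 -> covers; best now A (z=2)
  B: rows 5-8 cols 0-3 z=7 -> covers; best now A (z=2)
  C: rows 5-6 cols 1-5 z=6 -> covers; best now A (z=2)
  D: rows 3-7 cols 4-5 -> outside (col miss)
  E: rows 0-2 cols 4-6 -> outside (row miss)
Winner: A at z=2

Answer: 2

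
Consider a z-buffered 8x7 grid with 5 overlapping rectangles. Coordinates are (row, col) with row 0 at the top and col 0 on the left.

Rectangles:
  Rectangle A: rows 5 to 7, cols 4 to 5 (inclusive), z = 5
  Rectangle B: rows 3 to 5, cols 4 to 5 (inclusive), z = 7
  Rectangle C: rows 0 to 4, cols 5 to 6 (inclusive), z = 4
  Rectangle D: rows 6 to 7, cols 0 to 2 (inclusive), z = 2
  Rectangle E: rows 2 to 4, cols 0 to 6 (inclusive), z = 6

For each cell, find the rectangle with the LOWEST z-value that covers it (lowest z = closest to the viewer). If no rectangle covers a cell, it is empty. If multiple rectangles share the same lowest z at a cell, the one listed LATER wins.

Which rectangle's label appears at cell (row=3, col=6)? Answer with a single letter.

Answer: C

Derivation:
Check cell (3,6):
  A: rows 5-7 cols 4-5 -> outside (row miss)
  B: rows 3-5 cols 4-5 -> outside (col miss)
  C: rows 0-4 cols 5-6 z=4 -> covers; best now C (z=4)
  D: rows 6-7 cols 0-2 -> outside (row miss)
  E: rows 2-4 cols 0-6 z=6 -> covers; best now C (z=4)
Winner: C at z=4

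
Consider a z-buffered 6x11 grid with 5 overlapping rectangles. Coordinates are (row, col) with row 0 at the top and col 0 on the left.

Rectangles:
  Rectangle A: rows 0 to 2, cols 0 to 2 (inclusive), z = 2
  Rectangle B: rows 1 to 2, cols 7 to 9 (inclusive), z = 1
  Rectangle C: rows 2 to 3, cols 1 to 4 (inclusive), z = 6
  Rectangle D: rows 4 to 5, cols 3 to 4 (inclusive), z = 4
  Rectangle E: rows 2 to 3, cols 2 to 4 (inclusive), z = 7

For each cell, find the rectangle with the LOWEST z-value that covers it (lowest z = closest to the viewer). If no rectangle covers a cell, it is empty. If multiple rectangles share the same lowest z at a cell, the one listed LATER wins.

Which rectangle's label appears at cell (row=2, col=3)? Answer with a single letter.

Check cell (2,3):
  A: rows 0-2 cols 0-2 -> outside (col miss)
  B: rows 1-2 cols 7-9 -> outside (col miss)
  C: rows 2-3 cols 1-4 z=6 -> covers; best now C (z=6)
  D: rows 4-5 cols 3-4 -> outside (row miss)
  E: rows 2-3 cols 2-4 z=7 -> covers; best now C (z=6)
Winner: C at z=6

Answer: C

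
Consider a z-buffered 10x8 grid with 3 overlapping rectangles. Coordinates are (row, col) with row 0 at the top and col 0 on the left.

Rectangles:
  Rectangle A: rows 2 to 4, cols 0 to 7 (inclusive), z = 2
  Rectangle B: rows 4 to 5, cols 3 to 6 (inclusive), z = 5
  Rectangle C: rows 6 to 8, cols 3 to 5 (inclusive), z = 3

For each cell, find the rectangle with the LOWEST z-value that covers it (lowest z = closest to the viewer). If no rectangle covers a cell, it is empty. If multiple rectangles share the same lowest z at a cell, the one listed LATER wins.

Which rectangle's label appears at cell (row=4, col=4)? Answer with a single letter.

Check cell (4,4):
  A: rows 2-4 cols 0-7 z=2 -> covers; best now A (z=2)
  B: rows 4-5 cols 3-6 z=5 -> covers; best now A (z=2)
  C: rows 6-8 cols 3-5 -> outside (row miss)
Winner: A at z=2

Answer: A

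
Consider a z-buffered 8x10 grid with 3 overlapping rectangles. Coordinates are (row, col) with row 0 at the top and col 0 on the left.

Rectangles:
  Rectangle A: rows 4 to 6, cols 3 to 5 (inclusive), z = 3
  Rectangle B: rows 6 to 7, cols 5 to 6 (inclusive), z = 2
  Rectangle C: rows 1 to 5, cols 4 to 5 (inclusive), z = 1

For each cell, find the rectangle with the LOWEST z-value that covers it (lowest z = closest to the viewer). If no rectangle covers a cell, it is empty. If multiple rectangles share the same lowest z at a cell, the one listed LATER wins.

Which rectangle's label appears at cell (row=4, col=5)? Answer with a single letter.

Answer: C

Derivation:
Check cell (4,5):
  A: rows 4-6 cols 3-5 z=3 -> covers; best now A (z=3)
  B: rows 6-7 cols 5-6 -> outside (row miss)
  C: rows 1-5 cols 4-5 z=1 -> covers; best now C (z=1)
Winner: C at z=1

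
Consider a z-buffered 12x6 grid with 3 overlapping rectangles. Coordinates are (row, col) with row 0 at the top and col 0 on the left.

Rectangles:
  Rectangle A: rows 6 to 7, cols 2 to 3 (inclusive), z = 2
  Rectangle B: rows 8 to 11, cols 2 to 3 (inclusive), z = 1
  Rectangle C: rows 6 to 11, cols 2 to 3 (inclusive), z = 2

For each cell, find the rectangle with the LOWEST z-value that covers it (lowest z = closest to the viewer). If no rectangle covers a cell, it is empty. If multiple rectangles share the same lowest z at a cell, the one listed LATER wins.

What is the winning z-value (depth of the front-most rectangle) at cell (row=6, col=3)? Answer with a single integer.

Answer: 2

Derivation:
Check cell (6,3):
  A: rows 6-7 cols 2-3 z=2 -> covers; best now A (z=2)
  B: rows 8-11 cols 2-3 -> outside (row miss)
  C: rows 6-11 cols 2-3 z=2 -> covers; best now C (z=2)
Winner: C at z=2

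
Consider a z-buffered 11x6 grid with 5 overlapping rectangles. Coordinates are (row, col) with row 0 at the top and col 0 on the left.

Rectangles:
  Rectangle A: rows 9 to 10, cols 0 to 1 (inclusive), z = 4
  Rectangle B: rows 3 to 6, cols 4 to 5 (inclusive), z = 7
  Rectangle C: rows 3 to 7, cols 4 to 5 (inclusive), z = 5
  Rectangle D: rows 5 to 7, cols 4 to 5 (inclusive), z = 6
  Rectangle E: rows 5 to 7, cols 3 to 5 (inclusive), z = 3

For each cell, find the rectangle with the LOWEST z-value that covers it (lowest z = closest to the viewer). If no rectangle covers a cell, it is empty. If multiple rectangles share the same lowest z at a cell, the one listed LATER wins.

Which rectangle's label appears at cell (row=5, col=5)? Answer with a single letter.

Answer: E

Derivation:
Check cell (5,5):
  A: rows 9-10 cols 0-1 -> outside (row miss)
  B: rows 3-6 cols 4-5 z=7 -> covers; best now B (z=7)
  C: rows 3-7 cols 4-5 z=5 -> covers; best now C (z=5)
  D: rows 5-7 cols 4-5 z=6 -> covers; best now C (z=5)
  E: rows 5-7 cols 3-5 z=3 -> covers; best now E (z=3)
Winner: E at z=3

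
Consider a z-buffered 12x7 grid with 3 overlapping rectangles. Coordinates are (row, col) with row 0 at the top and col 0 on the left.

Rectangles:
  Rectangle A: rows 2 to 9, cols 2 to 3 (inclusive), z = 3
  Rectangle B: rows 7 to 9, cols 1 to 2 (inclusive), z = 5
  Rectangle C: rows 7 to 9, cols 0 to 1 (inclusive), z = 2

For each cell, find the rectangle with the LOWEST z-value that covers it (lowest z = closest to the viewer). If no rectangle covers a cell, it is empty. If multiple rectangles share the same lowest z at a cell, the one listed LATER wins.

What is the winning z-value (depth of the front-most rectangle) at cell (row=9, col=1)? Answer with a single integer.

Check cell (9,1):
  A: rows 2-9 cols 2-3 -> outside (col miss)
  B: rows 7-9 cols 1-2 z=5 -> covers; best now B (z=5)
  C: rows 7-9 cols 0-1 z=2 -> covers; best now C (z=2)
Winner: C at z=2

Answer: 2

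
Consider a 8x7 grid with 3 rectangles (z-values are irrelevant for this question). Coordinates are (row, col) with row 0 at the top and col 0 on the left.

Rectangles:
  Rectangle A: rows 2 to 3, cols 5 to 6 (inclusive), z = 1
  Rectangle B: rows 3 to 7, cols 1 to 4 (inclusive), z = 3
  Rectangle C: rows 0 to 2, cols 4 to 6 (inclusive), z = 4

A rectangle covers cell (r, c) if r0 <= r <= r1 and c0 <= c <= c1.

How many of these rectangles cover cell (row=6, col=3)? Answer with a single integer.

Check cell (6,3):
  A: rows 2-3 cols 5-6 -> outside (row miss)
  B: rows 3-7 cols 1-4 -> covers
  C: rows 0-2 cols 4-6 -> outside (row miss)
Count covering = 1

Answer: 1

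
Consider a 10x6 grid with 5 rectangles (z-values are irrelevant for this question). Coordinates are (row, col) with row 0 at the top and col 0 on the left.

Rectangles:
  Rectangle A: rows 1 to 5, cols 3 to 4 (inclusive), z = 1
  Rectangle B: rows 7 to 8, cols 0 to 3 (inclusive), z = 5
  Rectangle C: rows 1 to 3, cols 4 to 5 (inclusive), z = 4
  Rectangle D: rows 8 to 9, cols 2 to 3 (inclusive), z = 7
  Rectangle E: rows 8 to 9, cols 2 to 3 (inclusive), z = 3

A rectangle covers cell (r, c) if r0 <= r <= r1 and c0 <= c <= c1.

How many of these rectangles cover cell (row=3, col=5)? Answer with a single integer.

Check cell (3,5):
  A: rows 1-5 cols 3-4 -> outside (col miss)
  B: rows 7-8 cols 0-3 -> outside (row miss)
  C: rows 1-3 cols 4-5 -> covers
  D: rows 8-9 cols 2-3 -> outside (row miss)
  E: rows 8-9 cols 2-3 -> outside (row miss)
Count covering = 1

Answer: 1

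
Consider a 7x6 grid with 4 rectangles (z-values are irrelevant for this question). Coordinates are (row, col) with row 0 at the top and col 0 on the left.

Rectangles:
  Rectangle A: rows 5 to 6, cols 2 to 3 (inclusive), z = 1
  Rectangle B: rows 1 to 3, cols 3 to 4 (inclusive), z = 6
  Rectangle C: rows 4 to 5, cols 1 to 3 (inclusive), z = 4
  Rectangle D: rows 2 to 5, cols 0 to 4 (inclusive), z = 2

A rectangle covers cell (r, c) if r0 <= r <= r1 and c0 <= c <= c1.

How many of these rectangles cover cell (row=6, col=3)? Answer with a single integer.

Answer: 1

Derivation:
Check cell (6,3):
  A: rows 5-6 cols 2-3 -> covers
  B: rows 1-3 cols 3-4 -> outside (row miss)
  C: rows 4-5 cols 1-3 -> outside (row miss)
  D: rows 2-5 cols 0-4 -> outside (row miss)
Count covering = 1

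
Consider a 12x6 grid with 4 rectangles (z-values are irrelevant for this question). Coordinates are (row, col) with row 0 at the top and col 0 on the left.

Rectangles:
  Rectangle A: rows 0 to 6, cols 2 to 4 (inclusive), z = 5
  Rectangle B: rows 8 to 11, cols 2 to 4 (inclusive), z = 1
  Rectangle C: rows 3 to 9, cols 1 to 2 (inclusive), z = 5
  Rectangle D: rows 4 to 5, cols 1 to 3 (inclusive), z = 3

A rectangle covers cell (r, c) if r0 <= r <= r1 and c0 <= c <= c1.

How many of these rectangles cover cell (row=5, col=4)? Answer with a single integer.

Check cell (5,4):
  A: rows 0-6 cols 2-4 -> covers
  B: rows 8-11 cols 2-4 -> outside (row miss)
  C: rows 3-9 cols 1-2 -> outside (col miss)
  D: rows 4-5 cols 1-3 -> outside (col miss)
Count covering = 1

Answer: 1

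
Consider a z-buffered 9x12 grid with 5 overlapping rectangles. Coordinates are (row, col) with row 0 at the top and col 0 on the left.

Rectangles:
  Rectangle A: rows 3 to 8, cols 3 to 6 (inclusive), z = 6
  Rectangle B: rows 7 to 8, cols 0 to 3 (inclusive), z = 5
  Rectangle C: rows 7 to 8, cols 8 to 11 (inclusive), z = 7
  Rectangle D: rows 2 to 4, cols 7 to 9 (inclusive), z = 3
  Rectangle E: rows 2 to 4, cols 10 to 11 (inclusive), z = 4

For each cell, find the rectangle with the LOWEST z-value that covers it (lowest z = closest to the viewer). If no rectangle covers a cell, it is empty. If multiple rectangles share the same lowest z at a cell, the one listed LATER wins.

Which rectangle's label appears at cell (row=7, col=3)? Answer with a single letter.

Answer: B

Derivation:
Check cell (7,3):
  A: rows 3-8 cols 3-6 z=6 -> covers; best now A (z=6)
  B: rows 7-8 cols 0-3 z=5 -> covers; best now B (z=5)
  C: rows 7-8 cols 8-11 -> outside (col miss)
  D: rows 2-4 cols 7-9 -> outside (row miss)
  E: rows 2-4 cols 10-11 -> outside (row miss)
Winner: B at z=5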